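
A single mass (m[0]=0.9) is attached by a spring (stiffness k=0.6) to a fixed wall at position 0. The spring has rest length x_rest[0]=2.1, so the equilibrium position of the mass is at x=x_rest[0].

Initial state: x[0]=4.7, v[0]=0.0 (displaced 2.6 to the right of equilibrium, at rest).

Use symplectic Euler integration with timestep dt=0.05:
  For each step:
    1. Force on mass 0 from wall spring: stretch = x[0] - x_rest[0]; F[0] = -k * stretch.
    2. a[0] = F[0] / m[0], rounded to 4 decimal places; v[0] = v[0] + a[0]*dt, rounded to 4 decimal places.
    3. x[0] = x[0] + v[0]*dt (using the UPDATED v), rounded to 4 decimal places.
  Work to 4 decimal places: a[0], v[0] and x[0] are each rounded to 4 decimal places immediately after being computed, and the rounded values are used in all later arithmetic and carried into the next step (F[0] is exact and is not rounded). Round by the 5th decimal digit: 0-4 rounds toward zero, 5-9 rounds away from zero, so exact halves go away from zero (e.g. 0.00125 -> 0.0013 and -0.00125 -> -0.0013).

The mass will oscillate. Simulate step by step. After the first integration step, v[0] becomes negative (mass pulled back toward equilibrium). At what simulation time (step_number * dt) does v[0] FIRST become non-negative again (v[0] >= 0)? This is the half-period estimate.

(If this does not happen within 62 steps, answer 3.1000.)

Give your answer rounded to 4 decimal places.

Step 0: x=[4.7000] v=[0.0000]
Step 1: x=[4.6957] v=[-0.0867]
Step 2: x=[4.6870] v=[-0.1732]
Step 3: x=[4.6740] v=[-0.2594]
Step 4: x=[4.6567] v=[-0.3452]
Step 5: x=[4.6352] v=[-0.4304]
Step 6: x=[4.6095] v=[-0.5149]
Step 7: x=[4.5796] v=[-0.5986]
Step 8: x=[4.5455] v=[-0.6813]
Step 9: x=[4.5074] v=[-0.7628]
Step 10: x=[4.4653] v=[-0.8430]
Step 11: x=[4.4192] v=[-0.9218]
Step 12: x=[4.3692] v=[-0.9991]
Step 13: x=[4.3155] v=[-1.0747]
Step 14: x=[4.2581] v=[-1.1486]
Step 15: x=[4.1971] v=[-1.2205]
Step 16: x=[4.1326] v=[-1.2904]
Step 17: x=[4.0647] v=[-1.3582]
Step 18: x=[3.9935] v=[-1.4237]
Step 19: x=[3.9192] v=[-1.4868]
Step 20: x=[3.8418] v=[-1.5474]
Step 21: x=[3.7615] v=[-1.6055]
Step 22: x=[3.6785] v=[-1.6609]
Step 23: x=[3.5928] v=[-1.7135]
Step 24: x=[3.5046] v=[-1.7633]
Step 25: x=[3.4141] v=[-1.8101]
Step 26: x=[3.3214] v=[-1.8539]
Step 27: x=[3.2267] v=[-1.8946]
Step 28: x=[3.1301] v=[-1.9322]
Step 29: x=[3.0318] v=[-1.9665]
Step 30: x=[2.9319] v=[-1.9976]
Step 31: x=[2.8306] v=[-2.0253]
Step 32: x=[2.7281] v=[-2.0497]
Step 33: x=[2.6246] v=[-2.0706]
Step 34: x=[2.5202] v=[-2.0881]
Step 35: x=[2.4151] v=[-2.1021]
Step 36: x=[2.3095] v=[-2.1126]
Step 37: x=[2.2035] v=[-2.1196]
Step 38: x=[2.0973] v=[-2.1231]
Step 39: x=[1.9912] v=[-2.1230]
Step 40: x=[1.8852] v=[-2.1194]
Step 41: x=[1.7796] v=[-2.1122]
Step 42: x=[1.6745] v=[-2.1015]
Step 43: x=[1.5701] v=[-2.0873]
Step 44: x=[1.4666] v=[-2.0696]
Step 45: x=[1.3642] v=[-2.0485]
Step 46: x=[1.2630] v=[-2.0240]
Step 47: x=[1.1632] v=[-1.9961]
Step 48: x=[1.0650] v=[-1.9649]
Step 49: x=[0.9685] v=[-1.9304]
Step 50: x=[0.8739] v=[-1.8927]
Step 51: x=[0.7813] v=[-1.8518]
Step 52: x=[0.6909] v=[-1.8078]
Step 53: x=[0.6029] v=[-1.7608]
Step 54: x=[0.5174] v=[-1.7109]
Step 55: x=[0.4345] v=[-1.6581]
Step 56: x=[0.3544] v=[-1.6026]
Step 57: x=[0.2772] v=[-1.5444]
Step 58: x=[0.2030] v=[-1.4836]
Step 59: x=[0.1320] v=[-1.4204]
Step 60: x=[0.0643] v=[-1.3548]
Step 61: x=[0.0000] v=[-1.2869]
Step 62: x=[-0.0608] v=[-1.2169]
v[0] did not become non-negative within 62 steps; using fallback time=3.1000

Answer: 3.1000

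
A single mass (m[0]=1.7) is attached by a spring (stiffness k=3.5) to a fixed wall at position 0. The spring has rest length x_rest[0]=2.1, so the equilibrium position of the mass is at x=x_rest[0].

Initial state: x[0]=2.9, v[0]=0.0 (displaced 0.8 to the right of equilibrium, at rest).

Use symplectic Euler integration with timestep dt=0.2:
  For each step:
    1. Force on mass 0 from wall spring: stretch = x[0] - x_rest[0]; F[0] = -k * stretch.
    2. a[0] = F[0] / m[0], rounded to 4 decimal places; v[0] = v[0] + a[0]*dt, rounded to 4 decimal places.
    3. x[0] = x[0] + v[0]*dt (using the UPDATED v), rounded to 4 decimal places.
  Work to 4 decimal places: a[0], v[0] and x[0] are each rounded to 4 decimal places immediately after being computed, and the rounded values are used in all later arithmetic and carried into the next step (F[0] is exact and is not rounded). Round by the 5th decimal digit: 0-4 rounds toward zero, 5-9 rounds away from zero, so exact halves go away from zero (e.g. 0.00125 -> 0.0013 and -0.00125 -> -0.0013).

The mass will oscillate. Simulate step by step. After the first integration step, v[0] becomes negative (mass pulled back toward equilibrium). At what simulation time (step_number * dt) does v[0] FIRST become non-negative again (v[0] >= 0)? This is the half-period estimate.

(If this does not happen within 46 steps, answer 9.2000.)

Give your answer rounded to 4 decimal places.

Step 0: x=[2.9000] v=[0.0000]
Step 1: x=[2.8341] v=[-0.3294]
Step 2: x=[2.7078] v=[-0.6317]
Step 3: x=[2.5314] v=[-0.8820]
Step 4: x=[2.3195] v=[-1.0596]
Step 5: x=[2.0895] v=[-1.1500]
Step 6: x=[1.8604] v=[-1.1457]
Step 7: x=[1.6510] v=[-1.0470]
Step 8: x=[1.4786] v=[-0.8621]
Step 9: x=[1.3574] v=[-0.6062]
Step 10: x=[1.2973] v=[-0.3004]
Step 11: x=[1.3033] v=[0.0301]
First v>=0 after going negative at step 11, time=2.2000

Answer: 2.2000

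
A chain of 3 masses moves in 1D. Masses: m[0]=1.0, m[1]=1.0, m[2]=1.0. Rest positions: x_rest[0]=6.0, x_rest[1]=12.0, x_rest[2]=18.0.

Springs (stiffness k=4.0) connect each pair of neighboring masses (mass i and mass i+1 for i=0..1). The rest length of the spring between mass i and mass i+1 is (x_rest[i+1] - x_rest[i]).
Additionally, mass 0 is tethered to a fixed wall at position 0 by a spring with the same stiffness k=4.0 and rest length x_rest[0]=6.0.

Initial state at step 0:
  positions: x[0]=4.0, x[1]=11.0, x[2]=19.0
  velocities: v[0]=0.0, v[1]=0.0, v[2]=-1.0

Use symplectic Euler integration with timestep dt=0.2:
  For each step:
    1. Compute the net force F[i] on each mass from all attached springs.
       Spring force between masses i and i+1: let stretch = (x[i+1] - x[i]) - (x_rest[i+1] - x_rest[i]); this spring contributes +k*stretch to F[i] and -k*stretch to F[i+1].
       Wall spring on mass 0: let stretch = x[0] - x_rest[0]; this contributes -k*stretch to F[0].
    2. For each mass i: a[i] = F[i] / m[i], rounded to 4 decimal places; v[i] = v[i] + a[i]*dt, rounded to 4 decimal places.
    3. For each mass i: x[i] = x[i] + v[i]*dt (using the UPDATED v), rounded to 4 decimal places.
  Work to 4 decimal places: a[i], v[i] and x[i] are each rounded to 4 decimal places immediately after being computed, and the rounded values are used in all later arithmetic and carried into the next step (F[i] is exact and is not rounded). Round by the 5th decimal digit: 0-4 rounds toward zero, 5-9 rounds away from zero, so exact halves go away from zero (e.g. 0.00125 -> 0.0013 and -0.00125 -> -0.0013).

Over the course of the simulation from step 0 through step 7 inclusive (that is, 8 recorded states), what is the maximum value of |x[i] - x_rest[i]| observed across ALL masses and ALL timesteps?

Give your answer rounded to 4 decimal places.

Answer: 2.1250

Derivation:
Step 0: x=[4.0000 11.0000 19.0000] v=[0.0000 0.0000 -1.0000]
Step 1: x=[4.4800 11.1600 18.4800] v=[2.4000 0.8000 -2.6000]
Step 2: x=[5.3120 11.4224 17.7488] v=[4.1600 1.3120 -3.6560]
Step 3: x=[6.2717 11.7194 16.9654] v=[4.7987 1.4848 -3.9171]
Step 4: x=[7.0996 11.9841 16.3026] v=[4.1395 1.3234 -3.3139]
Step 5: x=[7.5731 12.1582 15.9089] v=[2.3674 0.8706 -1.9687]
Step 6: x=[7.5685 12.1988 15.8750] v=[-0.0230 0.2031 -0.1693]
Step 7: x=[7.0938 12.0868 16.2129] v=[-2.3736 -0.5602 1.6897]
Max displacement = 2.1250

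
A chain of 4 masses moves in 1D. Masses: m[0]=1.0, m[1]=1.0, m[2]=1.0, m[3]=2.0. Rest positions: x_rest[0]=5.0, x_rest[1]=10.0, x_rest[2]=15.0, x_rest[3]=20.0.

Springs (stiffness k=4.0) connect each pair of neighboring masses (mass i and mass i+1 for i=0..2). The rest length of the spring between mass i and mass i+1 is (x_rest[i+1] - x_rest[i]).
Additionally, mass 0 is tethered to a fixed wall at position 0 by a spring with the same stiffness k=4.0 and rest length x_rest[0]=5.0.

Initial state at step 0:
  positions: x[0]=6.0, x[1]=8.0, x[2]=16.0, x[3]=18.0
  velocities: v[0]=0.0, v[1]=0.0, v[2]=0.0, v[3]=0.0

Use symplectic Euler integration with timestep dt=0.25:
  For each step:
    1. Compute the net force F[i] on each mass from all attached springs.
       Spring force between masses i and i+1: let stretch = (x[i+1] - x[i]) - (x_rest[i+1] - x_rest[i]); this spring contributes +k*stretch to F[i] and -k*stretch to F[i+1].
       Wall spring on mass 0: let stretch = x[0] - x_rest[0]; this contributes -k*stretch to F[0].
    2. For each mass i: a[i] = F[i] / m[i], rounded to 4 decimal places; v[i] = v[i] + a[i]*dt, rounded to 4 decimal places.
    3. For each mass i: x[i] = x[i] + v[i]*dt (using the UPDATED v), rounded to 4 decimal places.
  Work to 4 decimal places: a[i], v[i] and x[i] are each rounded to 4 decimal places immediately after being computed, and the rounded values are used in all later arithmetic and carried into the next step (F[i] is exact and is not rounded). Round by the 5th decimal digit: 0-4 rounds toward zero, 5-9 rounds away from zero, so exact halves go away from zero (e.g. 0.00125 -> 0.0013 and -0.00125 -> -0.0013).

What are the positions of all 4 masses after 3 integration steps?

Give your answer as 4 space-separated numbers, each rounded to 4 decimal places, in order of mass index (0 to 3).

Step 0: x=[6.0000 8.0000 16.0000 18.0000] v=[0.0000 0.0000 0.0000 0.0000]
Step 1: x=[5.0000 9.5000 14.5000 18.3750] v=[-4.0000 6.0000 -6.0000 1.5000]
Step 2: x=[3.8750 11.1250 12.7188 18.8906] v=[-4.5000 6.5000 -7.1250 2.0625]
Step 3: x=[3.5938 11.3360 12.0821 19.2598] v=[-1.1250 0.8438 -2.5470 1.4766]

Answer: 3.5938 11.3360 12.0821 19.2598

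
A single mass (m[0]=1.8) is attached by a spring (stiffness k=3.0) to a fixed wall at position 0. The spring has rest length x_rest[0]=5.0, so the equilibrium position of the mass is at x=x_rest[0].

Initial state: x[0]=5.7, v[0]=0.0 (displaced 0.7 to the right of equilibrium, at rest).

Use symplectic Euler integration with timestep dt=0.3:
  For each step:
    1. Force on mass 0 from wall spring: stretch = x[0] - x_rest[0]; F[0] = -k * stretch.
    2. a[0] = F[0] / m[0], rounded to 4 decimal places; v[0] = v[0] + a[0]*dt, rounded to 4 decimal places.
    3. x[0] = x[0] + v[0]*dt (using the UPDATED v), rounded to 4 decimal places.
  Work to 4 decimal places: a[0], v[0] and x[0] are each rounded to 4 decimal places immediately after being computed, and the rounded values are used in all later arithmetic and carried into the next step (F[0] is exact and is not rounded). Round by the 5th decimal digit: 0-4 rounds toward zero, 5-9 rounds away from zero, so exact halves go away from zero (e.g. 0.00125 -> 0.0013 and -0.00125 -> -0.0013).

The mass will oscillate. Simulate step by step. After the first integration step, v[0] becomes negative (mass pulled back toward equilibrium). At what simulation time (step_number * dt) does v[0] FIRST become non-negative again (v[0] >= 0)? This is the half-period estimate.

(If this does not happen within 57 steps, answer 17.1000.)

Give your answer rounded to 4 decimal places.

Answer: 2.7000

Derivation:
Step 0: x=[5.7000] v=[0.0000]
Step 1: x=[5.5950] v=[-0.3500]
Step 2: x=[5.4008] v=[-0.6475]
Step 3: x=[5.1464] v=[-0.8479]
Step 4: x=[4.8701] v=[-0.9211]
Step 5: x=[4.6132] v=[-0.8562]
Step 6: x=[4.4144] v=[-0.6628]
Step 7: x=[4.3034] v=[-0.3700]
Step 8: x=[4.2969] v=[-0.0217]
Step 9: x=[4.3958] v=[0.3298]
First v>=0 after going negative at step 9, time=2.7000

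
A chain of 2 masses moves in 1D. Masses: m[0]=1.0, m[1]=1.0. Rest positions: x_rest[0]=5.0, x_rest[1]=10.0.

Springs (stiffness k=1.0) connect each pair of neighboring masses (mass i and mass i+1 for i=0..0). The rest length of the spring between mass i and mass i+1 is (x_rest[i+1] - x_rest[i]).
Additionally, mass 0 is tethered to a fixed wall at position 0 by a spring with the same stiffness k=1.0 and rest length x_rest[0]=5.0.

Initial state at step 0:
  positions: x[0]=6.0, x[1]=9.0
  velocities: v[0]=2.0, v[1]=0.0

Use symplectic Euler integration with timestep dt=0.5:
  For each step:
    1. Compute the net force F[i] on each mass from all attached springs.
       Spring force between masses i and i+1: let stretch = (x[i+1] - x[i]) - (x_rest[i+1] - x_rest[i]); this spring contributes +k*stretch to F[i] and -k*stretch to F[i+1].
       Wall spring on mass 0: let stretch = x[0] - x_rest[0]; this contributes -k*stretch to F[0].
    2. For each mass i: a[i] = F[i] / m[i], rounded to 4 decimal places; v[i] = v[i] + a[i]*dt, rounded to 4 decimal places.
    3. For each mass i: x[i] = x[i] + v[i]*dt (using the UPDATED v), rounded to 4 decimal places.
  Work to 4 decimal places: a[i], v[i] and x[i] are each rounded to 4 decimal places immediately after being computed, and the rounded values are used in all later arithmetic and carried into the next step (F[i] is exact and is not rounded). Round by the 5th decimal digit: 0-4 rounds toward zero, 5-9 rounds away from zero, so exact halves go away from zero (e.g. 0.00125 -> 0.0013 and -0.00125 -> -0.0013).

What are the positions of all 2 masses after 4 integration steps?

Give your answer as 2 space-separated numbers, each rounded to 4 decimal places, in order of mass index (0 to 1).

Answer: 4.5899 12.1017

Derivation:
Step 0: x=[6.0000 9.0000] v=[2.0000 0.0000]
Step 1: x=[6.2500 9.5000] v=[0.5000 1.0000]
Step 2: x=[5.7500 10.4375] v=[-1.0000 1.8750]
Step 3: x=[4.9844 11.4532] v=[-1.5313 2.0313]
Step 4: x=[4.5899 12.1017] v=[-0.7891 1.2969]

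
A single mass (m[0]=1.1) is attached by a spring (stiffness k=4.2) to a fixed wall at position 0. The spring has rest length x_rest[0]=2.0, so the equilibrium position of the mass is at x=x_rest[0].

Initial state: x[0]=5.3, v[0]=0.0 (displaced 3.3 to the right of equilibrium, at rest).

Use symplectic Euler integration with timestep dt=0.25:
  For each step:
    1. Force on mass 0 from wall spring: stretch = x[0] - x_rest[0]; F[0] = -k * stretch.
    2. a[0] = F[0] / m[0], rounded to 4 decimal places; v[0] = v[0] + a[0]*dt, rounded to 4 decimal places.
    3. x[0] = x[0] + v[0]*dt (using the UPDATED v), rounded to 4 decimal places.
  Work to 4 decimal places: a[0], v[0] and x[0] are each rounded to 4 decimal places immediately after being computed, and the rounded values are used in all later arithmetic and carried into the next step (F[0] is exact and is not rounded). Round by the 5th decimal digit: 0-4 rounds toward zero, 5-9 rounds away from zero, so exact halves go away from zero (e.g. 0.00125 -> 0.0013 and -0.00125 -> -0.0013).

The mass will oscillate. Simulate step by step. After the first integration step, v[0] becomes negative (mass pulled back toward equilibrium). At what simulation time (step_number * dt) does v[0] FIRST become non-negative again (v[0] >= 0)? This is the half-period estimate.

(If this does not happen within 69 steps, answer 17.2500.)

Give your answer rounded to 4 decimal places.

Step 0: x=[5.3000] v=[0.0000]
Step 1: x=[4.5125] v=[-3.1500]
Step 2: x=[3.1254] v=[-5.5483]
Step 3: x=[1.4698] v=[-6.6226]
Step 4: x=[-0.0593] v=[-6.1165]
Step 5: x=[-1.0970] v=[-4.1508]
Step 6: x=[-1.3957] v=[-1.1946]
Step 7: x=[-0.8840] v=[2.0468]
First v>=0 after going negative at step 7, time=1.7500

Answer: 1.7500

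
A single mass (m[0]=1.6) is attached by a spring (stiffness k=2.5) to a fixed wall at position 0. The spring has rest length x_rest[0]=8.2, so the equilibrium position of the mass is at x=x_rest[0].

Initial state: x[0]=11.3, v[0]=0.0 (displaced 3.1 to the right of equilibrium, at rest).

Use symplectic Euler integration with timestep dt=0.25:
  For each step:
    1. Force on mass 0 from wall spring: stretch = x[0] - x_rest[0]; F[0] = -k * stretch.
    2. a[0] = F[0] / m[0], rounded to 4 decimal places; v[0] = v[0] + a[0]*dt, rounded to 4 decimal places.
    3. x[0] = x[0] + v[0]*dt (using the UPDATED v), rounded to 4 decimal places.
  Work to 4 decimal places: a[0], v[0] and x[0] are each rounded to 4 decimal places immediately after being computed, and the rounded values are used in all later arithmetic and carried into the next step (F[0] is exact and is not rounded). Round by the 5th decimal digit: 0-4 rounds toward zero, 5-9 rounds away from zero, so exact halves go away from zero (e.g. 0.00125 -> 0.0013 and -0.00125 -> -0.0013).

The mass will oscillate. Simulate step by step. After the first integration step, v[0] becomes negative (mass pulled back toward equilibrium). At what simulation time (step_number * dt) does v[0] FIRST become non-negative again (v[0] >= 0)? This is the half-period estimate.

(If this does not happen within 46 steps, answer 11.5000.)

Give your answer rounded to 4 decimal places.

Step 0: x=[11.3000] v=[0.0000]
Step 1: x=[10.9973] v=[-1.2110]
Step 2: x=[10.4214] v=[-2.3037]
Step 3: x=[9.6286] v=[-3.1714]
Step 4: x=[8.6962] v=[-3.7295]
Step 5: x=[7.7154] v=[-3.9233]
Step 6: x=[6.7819] v=[-3.7340]
Step 7: x=[5.9869] v=[-3.1801]
Step 8: x=[5.4080] v=[-2.3156]
Step 9: x=[5.1018] v=[-1.2250]
Step 10: x=[5.0981] v=[-0.0148]
Step 11: x=[5.3973] v=[1.1969]
First v>=0 after going negative at step 11, time=2.7500

Answer: 2.7500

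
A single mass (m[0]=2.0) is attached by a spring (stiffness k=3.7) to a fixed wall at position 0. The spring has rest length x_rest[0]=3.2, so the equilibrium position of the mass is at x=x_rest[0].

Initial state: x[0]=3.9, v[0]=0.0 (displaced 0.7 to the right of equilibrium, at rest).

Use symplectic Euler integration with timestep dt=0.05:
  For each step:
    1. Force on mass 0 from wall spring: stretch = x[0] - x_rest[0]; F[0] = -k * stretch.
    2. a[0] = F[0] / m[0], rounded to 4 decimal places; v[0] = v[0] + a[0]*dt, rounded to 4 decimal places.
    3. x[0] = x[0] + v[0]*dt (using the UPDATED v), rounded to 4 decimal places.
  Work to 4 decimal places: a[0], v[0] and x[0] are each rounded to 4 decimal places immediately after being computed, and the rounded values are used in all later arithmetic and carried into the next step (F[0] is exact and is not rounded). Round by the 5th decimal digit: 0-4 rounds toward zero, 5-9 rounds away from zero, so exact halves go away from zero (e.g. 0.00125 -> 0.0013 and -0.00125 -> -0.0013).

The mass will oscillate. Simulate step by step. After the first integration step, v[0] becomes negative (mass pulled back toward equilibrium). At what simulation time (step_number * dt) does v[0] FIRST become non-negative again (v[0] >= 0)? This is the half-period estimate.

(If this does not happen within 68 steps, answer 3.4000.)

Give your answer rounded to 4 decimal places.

Answer: 2.3500

Derivation:
Step 0: x=[3.9000] v=[0.0000]
Step 1: x=[3.8968] v=[-0.0648]
Step 2: x=[3.8903] v=[-0.1293]
Step 3: x=[3.8806] v=[-0.1932]
Step 4: x=[3.8678] v=[-0.2562]
Step 5: x=[3.8519] v=[-0.3180]
Step 6: x=[3.8330] v=[-0.3783]
Step 7: x=[3.8112] v=[-0.4369]
Step 8: x=[3.7865] v=[-0.4934]
Step 9: x=[3.7591] v=[-0.5477]
Step 10: x=[3.7291] v=[-0.5994]
Step 11: x=[3.6967] v=[-0.6483]
Step 12: x=[3.6620] v=[-0.6942]
Step 13: x=[3.6252] v=[-0.7369]
Step 14: x=[3.5864] v=[-0.7762]
Step 15: x=[3.5458] v=[-0.8119]
Step 16: x=[3.5036] v=[-0.8439]
Step 17: x=[3.4600] v=[-0.8720]
Step 18: x=[3.4152] v=[-0.8961]
Step 19: x=[3.3694] v=[-0.9160]
Step 20: x=[3.3228] v=[-0.9317]
Step 21: x=[3.2756] v=[-0.9431]
Step 22: x=[3.2281] v=[-0.9501]
Step 23: x=[3.1805] v=[-0.9527]
Step 24: x=[3.1330] v=[-0.9509]
Step 25: x=[3.0858] v=[-0.9447]
Step 26: x=[3.0391] v=[-0.9341]
Step 27: x=[2.9931] v=[-0.9192]
Step 28: x=[2.9481] v=[-0.9001]
Step 29: x=[2.9043] v=[-0.8768]
Step 30: x=[2.8618] v=[-0.8495]
Step 31: x=[2.8209] v=[-0.8182]
Step 32: x=[2.7817] v=[-0.7831]
Step 33: x=[2.7445] v=[-0.7444]
Step 34: x=[2.7094] v=[-0.7023]
Step 35: x=[2.6766] v=[-0.6569]
Step 36: x=[2.6462] v=[-0.6085]
Step 37: x=[2.6183] v=[-0.5573]
Step 38: x=[2.5931] v=[-0.5035]
Step 39: x=[2.5707] v=[-0.4474]
Step 40: x=[2.5512] v=[-0.3892]
Step 41: x=[2.5347] v=[-0.3292]
Step 42: x=[2.5213] v=[-0.2677]
Step 43: x=[2.5111] v=[-0.2049]
Step 44: x=[2.5040] v=[-0.1412]
Step 45: x=[2.5002] v=[-0.0768]
Step 46: x=[2.4996] v=[-0.0121]
Step 47: x=[2.5022] v=[0.0527]
First v>=0 after going negative at step 47, time=2.3500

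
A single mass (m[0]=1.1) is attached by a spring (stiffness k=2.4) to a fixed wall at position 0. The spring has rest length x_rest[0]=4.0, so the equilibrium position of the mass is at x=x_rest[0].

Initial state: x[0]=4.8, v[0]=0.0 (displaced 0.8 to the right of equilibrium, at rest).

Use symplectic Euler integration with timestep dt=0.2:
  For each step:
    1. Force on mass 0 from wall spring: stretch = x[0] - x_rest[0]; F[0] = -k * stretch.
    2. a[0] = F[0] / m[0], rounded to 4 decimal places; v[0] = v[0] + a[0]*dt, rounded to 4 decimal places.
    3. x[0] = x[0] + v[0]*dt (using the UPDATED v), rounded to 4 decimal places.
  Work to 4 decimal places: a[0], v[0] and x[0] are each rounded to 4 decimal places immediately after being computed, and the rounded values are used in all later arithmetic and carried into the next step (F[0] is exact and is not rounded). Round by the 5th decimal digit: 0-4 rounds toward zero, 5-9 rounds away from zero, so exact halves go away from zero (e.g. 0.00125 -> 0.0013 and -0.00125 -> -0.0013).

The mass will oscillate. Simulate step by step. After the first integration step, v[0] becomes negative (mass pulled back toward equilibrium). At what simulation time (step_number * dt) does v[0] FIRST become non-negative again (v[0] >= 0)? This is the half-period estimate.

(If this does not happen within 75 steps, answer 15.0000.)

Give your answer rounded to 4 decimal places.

Answer: 2.2000

Derivation:
Step 0: x=[4.8000] v=[0.0000]
Step 1: x=[4.7302] v=[-0.3491]
Step 2: x=[4.5967] v=[-0.6677]
Step 3: x=[4.4111] v=[-0.9281]
Step 4: x=[4.1896] v=[-1.1075]
Step 5: x=[3.9516] v=[-1.1902]
Step 6: x=[3.7178] v=[-1.1691]
Step 7: x=[3.5086] v=[-1.0460]
Step 8: x=[3.3423] v=[-0.8316]
Step 9: x=[3.2334] v=[-0.5446]
Step 10: x=[3.1914] v=[-0.2101]
Step 11: x=[3.2199] v=[0.1427]
First v>=0 after going negative at step 11, time=2.2000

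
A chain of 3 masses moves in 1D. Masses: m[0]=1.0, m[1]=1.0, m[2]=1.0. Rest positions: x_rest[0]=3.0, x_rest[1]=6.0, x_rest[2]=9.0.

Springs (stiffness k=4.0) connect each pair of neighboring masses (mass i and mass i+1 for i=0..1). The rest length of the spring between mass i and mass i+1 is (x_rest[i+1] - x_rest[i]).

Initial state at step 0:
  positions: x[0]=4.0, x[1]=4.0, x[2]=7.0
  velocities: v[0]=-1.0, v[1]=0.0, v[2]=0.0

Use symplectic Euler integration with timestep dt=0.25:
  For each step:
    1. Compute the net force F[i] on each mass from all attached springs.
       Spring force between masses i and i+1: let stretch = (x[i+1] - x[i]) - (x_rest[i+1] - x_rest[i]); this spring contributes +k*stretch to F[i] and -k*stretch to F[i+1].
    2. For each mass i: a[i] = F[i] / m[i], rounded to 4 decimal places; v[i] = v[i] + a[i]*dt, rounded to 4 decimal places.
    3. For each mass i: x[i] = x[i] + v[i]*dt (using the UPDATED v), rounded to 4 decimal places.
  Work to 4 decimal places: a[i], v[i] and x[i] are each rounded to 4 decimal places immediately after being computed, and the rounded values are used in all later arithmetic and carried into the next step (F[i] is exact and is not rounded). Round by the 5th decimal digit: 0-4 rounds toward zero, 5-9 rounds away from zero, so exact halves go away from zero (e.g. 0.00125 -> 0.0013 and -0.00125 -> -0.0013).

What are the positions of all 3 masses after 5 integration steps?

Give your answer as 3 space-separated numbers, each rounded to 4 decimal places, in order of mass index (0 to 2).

Answer: 0.1553 4.2442 9.3507

Derivation:
Step 0: x=[4.0000 4.0000 7.0000] v=[-1.0000 0.0000 0.0000]
Step 1: x=[3.0000 4.7500 7.0000] v=[-4.0000 3.0000 0.0000]
Step 2: x=[1.6875 5.6250 7.1875] v=[-5.2500 3.5000 0.7500]
Step 3: x=[0.6094 5.9063 7.7344] v=[-4.3125 1.1250 2.1875]
Step 4: x=[0.1055 5.3204 8.5743] v=[-2.0156 -2.3438 3.3594]
Step 5: x=[0.1553 4.2442 9.3507] v=[0.1993 -4.3048 3.1055]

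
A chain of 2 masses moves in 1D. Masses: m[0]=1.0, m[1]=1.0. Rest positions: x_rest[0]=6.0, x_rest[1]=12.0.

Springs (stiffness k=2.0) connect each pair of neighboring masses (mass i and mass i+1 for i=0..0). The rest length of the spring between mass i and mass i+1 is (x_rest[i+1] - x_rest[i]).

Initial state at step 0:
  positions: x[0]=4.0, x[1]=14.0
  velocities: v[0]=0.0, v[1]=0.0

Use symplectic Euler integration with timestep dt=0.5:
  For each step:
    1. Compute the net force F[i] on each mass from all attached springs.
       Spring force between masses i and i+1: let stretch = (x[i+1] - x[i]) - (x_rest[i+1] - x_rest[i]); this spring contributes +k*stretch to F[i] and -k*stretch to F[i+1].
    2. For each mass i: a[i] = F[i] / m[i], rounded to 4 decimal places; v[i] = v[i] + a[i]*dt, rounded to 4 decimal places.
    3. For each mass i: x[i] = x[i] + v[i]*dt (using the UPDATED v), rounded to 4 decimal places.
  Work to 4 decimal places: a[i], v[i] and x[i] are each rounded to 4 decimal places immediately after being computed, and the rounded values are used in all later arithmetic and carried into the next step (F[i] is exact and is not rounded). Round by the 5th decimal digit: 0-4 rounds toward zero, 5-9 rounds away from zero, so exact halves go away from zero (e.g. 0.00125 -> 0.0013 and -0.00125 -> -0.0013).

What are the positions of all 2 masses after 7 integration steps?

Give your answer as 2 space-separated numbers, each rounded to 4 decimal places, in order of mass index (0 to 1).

Step 0: x=[4.0000 14.0000] v=[0.0000 0.0000]
Step 1: x=[6.0000 12.0000] v=[4.0000 -4.0000]
Step 2: x=[8.0000 10.0000] v=[4.0000 -4.0000]
Step 3: x=[8.0000 10.0000] v=[0.0000 0.0000]
Step 4: x=[6.0000 12.0000] v=[-4.0000 4.0000]
Step 5: x=[4.0000 14.0000] v=[-4.0000 4.0000]
Step 6: x=[4.0000 14.0000] v=[0.0000 0.0000]
Step 7: x=[6.0000 12.0000] v=[4.0000 -4.0000]

Answer: 6.0000 12.0000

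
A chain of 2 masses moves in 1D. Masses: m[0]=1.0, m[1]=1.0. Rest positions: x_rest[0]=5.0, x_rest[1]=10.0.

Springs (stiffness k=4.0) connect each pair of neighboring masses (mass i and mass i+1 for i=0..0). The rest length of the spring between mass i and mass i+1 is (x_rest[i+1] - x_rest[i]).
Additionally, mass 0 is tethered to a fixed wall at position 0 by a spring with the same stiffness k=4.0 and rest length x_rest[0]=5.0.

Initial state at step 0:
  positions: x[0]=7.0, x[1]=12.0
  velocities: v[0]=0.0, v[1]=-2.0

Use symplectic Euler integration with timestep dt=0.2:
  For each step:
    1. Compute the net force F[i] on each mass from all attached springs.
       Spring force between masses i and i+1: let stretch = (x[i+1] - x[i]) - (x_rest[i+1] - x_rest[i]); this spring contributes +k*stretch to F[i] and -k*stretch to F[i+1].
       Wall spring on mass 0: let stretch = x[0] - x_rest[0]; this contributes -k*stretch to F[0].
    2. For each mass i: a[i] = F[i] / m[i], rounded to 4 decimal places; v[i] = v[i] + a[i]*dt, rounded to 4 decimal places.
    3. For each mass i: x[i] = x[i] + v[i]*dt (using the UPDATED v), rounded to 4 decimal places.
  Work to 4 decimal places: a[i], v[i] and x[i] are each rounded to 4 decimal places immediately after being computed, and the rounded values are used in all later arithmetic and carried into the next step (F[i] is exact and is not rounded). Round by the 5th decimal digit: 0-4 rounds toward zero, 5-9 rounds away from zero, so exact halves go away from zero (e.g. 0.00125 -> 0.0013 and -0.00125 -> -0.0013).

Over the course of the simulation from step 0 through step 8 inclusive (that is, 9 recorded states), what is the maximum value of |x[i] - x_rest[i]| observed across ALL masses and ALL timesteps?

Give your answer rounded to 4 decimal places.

Answer: 2.4136

Derivation:
Step 0: x=[7.0000 12.0000] v=[0.0000 -2.0000]
Step 1: x=[6.6800 11.6000] v=[-1.6000 -2.0000]
Step 2: x=[6.0784 11.2128] v=[-3.0080 -1.9360]
Step 3: x=[5.3258 10.8041] v=[-3.7632 -2.0435]
Step 4: x=[4.5976 10.3189] v=[-3.6412 -2.4261]
Step 5: x=[4.0492 9.7183] v=[-2.7422 -3.0031]
Step 6: x=[3.7599 9.0106] v=[-1.4463 -3.5384]
Step 7: x=[3.7092 8.2628] v=[-0.2537 -3.7390]
Step 8: x=[3.7936 7.5864] v=[0.4218 -3.3819]
Max displacement = 2.4136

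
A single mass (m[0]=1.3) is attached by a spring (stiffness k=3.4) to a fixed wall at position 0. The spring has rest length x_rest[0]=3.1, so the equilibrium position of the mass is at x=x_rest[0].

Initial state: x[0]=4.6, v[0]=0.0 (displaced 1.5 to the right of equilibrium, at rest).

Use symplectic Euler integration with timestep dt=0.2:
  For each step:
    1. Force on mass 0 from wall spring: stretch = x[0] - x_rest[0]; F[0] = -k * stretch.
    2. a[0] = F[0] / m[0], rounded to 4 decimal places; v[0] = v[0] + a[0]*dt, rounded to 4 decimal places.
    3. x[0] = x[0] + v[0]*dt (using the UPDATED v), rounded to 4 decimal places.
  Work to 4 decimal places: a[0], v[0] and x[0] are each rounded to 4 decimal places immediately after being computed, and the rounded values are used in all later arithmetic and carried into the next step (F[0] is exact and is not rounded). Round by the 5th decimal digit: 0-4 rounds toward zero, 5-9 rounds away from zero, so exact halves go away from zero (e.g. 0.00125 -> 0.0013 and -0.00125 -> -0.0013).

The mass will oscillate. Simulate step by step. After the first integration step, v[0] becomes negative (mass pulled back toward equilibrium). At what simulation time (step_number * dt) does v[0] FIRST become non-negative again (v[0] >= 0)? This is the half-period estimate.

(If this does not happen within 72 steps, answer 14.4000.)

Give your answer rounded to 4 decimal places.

Answer: 2.0000

Derivation:
Step 0: x=[4.6000] v=[0.0000]
Step 1: x=[4.4431] v=[-0.7846]
Step 2: x=[4.1457] v=[-1.4871]
Step 3: x=[3.7389] v=[-2.0341]
Step 4: x=[3.2652] v=[-2.3683]
Step 5: x=[2.7743] v=[-2.4547]
Step 6: x=[2.3174] v=[-2.2843]
Step 7: x=[1.9424] v=[-1.8749]
Step 8: x=[1.6885] v=[-1.2694]
Step 9: x=[1.5823] v=[-0.5311]
Step 10: x=[1.6349] v=[0.2628]
First v>=0 after going negative at step 10, time=2.0000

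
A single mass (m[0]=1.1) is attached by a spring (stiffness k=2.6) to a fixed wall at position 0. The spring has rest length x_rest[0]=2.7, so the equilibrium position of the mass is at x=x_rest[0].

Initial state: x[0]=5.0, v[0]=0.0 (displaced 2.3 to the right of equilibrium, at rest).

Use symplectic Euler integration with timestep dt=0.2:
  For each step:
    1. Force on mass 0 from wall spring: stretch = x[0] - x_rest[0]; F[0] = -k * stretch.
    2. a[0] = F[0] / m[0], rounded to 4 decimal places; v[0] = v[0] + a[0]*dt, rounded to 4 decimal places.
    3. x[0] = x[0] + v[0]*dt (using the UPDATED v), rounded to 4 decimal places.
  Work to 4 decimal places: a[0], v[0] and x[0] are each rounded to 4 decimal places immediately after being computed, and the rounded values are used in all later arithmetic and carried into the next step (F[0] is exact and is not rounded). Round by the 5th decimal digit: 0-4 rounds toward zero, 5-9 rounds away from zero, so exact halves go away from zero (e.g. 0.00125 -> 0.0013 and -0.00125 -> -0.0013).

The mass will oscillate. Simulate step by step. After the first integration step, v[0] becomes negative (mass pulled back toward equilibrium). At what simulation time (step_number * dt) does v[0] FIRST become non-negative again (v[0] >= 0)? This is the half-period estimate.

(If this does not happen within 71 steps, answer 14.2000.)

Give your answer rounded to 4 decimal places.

Answer: 2.2000

Derivation:
Step 0: x=[5.0000] v=[0.0000]
Step 1: x=[4.7825] v=[-1.0873]
Step 2: x=[4.3681] v=[-2.0718]
Step 3: x=[3.7960] v=[-2.8604]
Step 4: x=[3.1203] v=[-3.3785]
Step 5: x=[2.4049] v=[-3.5772]
Step 6: x=[1.7174] v=[-3.4377]
Step 7: x=[1.1228] v=[-2.9732]
Step 8: x=[0.6773] v=[-2.2276]
Step 9: x=[0.4230] v=[-1.2714]
Step 10: x=[0.3840] v=[-0.1950]
Step 11: x=[0.5640] v=[0.8998]
First v>=0 after going negative at step 11, time=2.2000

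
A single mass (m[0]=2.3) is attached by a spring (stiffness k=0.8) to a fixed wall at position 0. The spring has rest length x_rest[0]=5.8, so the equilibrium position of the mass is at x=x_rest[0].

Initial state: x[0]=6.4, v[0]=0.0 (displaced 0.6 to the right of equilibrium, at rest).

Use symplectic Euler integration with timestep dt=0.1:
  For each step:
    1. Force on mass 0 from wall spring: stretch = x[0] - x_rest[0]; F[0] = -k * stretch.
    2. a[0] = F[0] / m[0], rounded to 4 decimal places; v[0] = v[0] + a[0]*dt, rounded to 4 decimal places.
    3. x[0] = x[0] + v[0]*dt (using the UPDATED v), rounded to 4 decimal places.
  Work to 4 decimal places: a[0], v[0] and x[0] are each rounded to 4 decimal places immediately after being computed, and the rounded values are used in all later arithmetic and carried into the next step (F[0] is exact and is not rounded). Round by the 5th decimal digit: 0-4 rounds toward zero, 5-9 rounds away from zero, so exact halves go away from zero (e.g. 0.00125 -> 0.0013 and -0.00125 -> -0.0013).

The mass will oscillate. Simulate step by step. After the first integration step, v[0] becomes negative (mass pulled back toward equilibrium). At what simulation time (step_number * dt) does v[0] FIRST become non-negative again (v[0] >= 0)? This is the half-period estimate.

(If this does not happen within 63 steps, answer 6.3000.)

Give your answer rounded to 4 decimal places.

Step 0: x=[6.4000] v=[0.0000]
Step 1: x=[6.3979] v=[-0.0209]
Step 2: x=[6.3937] v=[-0.0417]
Step 3: x=[6.3875] v=[-0.0624]
Step 4: x=[6.3792] v=[-0.0828]
Step 5: x=[6.3689] v=[-0.1030]
Step 6: x=[6.3566] v=[-0.1228]
Step 7: x=[6.3424] v=[-0.1422]
Step 8: x=[6.3263] v=[-0.1611]
Step 9: x=[6.3084] v=[-0.1794]
Step 10: x=[6.2887] v=[-0.1971]
Step 11: x=[6.2673] v=[-0.2141]
Step 12: x=[6.2443] v=[-0.2304]
Step 13: x=[6.2197] v=[-0.2459]
Step 14: x=[6.1937] v=[-0.2605]
Step 15: x=[6.1663] v=[-0.2742]
Step 16: x=[6.1376] v=[-0.2869]
Step 17: x=[6.1077] v=[-0.2986]
Step 18: x=[6.0768] v=[-0.3093]
Step 19: x=[6.0449] v=[-0.3189]
Step 20: x=[6.0122] v=[-0.3274]
Step 21: x=[5.9787] v=[-0.3348]
Step 22: x=[5.9446] v=[-0.3410]
Step 23: x=[5.9100] v=[-0.3460]
Step 24: x=[5.8750] v=[-0.3498]
Step 25: x=[5.8398] v=[-0.3524]
Step 26: x=[5.8044] v=[-0.3538]
Step 27: x=[5.7690] v=[-0.3540]
Step 28: x=[5.7337] v=[-0.3529]
Step 29: x=[5.6986] v=[-0.3506]
Step 30: x=[5.6639] v=[-0.3471]
Step 31: x=[5.6297] v=[-0.3424]
Step 32: x=[5.5961] v=[-0.3365]
Step 33: x=[5.5632] v=[-0.3294]
Step 34: x=[5.5311] v=[-0.3212]
Step 35: x=[5.4999] v=[-0.3119]
Step 36: x=[5.4698] v=[-0.3015]
Step 37: x=[5.4408] v=[-0.2900]
Step 38: x=[5.4131] v=[-0.2775]
Step 39: x=[5.3867] v=[-0.2640]
Step 40: x=[5.3617] v=[-0.2496]
Step 41: x=[5.3383] v=[-0.2344]
Step 42: x=[5.3165] v=[-0.2183]
Step 43: x=[5.2964] v=[-0.2015]
Step 44: x=[5.2780] v=[-0.1840]
Step 45: x=[5.2614] v=[-0.1658]
Step 46: x=[5.2467] v=[-0.1471]
Step 47: x=[5.2339] v=[-0.1279]
Step 48: x=[5.2231] v=[-0.1082]
Step 49: x=[5.2143] v=[-0.0881]
Step 50: x=[5.2075] v=[-0.0677]
Step 51: x=[5.2028] v=[-0.0471]
Step 52: x=[5.2002] v=[-0.0263]
Step 53: x=[5.1997] v=[-0.0054]
Step 54: x=[5.2013] v=[0.0155]
First v>=0 after going negative at step 54, time=5.4000

Answer: 5.4000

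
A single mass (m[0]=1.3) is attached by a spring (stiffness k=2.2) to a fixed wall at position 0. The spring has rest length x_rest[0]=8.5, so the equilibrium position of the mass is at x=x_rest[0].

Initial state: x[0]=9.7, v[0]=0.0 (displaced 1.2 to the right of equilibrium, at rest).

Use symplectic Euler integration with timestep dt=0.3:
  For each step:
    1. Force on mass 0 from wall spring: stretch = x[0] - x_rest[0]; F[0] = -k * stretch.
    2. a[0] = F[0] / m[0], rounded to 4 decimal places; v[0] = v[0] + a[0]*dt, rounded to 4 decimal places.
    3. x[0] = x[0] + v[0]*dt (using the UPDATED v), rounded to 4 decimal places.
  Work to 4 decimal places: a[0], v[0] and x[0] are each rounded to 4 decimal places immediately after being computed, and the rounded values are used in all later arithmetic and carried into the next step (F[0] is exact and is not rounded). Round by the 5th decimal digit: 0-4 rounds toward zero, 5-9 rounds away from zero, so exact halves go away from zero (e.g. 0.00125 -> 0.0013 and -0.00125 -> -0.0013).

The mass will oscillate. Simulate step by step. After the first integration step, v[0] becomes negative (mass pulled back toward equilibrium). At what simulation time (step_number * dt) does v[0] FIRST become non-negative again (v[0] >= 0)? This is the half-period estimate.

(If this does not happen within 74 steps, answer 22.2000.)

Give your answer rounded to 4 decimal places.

Step 0: x=[9.7000] v=[0.0000]
Step 1: x=[9.5172] v=[-0.6092]
Step 2: x=[9.1795] v=[-1.1256]
Step 3: x=[8.7383] v=[-1.4706]
Step 4: x=[8.2608] v=[-1.5916]
Step 5: x=[7.8197] v=[-1.4702]
Step 6: x=[7.4823] v=[-1.1248]
Step 7: x=[7.2999] v=[-0.6081]
Step 8: x=[7.3003] v=[0.0012]
First v>=0 after going negative at step 8, time=2.4000

Answer: 2.4000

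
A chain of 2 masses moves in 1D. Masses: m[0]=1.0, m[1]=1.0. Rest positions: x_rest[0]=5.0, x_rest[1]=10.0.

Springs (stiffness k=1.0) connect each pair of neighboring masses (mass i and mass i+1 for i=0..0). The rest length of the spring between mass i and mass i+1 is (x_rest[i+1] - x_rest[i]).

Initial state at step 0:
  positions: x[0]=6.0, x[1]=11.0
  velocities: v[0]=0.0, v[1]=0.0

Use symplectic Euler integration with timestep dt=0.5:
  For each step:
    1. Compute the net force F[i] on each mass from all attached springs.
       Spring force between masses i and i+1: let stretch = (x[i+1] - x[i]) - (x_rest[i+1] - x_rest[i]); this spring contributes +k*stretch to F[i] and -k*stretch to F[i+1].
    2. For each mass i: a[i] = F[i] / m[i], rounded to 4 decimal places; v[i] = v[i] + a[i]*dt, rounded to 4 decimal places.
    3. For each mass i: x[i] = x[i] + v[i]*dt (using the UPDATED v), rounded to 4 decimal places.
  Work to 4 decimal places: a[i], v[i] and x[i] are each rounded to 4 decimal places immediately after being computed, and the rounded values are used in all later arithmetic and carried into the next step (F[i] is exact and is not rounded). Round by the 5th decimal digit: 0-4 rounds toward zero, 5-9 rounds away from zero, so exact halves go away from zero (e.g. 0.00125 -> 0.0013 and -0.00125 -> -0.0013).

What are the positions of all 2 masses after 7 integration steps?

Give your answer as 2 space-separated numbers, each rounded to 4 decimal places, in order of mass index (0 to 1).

Answer: 6.0000 11.0000

Derivation:
Step 0: x=[6.0000 11.0000] v=[0.0000 0.0000]
Step 1: x=[6.0000 11.0000] v=[0.0000 0.0000]
Step 2: x=[6.0000 11.0000] v=[0.0000 0.0000]
Step 3: x=[6.0000 11.0000] v=[0.0000 0.0000]
Step 4: x=[6.0000 11.0000] v=[0.0000 0.0000]
Step 5: x=[6.0000 11.0000] v=[0.0000 0.0000]
Step 6: x=[6.0000 11.0000] v=[0.0000 0.0000]
Step 7: x=[6.0000 11.0000] v=[0.0000 0.0000]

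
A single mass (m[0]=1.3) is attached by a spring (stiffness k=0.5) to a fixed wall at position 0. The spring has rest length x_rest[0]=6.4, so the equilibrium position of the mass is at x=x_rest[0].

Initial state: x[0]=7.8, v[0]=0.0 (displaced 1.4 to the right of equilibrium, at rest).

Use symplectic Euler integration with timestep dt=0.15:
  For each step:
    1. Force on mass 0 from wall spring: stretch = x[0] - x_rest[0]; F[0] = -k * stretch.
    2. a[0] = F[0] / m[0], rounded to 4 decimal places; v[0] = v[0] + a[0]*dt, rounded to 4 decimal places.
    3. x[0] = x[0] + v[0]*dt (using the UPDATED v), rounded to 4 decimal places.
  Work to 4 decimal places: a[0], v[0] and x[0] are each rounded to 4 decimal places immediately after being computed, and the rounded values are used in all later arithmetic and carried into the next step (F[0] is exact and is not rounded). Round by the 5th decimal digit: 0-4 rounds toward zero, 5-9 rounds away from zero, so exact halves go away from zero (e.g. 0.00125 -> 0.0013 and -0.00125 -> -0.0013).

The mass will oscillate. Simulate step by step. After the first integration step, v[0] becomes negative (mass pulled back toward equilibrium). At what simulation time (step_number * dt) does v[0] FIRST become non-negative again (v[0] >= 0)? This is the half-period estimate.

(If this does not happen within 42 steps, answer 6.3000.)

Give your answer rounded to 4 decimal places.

Answer: 5.1000

Derivation:
Step 0: x=[7.8000] v=[0.0000]
Step 1: x=[7.7879] v=[-0.0808]
Step 2: x=[7.7638] v=[-0.1609]
Step 3: x=[7.7279] v=[-0.2396]
Step 4: x=[7.6805] v=[-0.3162]
Step 5: x=[7.6220] v=[-0.3901]
Step 6: x=[7.5529] v=[-0.4606]
Step 7: x=[7.4738] v=[-0.5271]
Step 8: x=[7.3854] v=[-0.5891]
Step 9: x=[7.2885] v=[-0.6460]
Step 10: x=[7.1839] v=[-0.6973]
Step 11: x=[7.0725] v=[-0.7425]
Step 12: x=[6.9553] v=[-0.7813]
Step 13: x=[6.8333] v=[-0.8133]
Step 14: x=[6.7076] v=[-0.8383]
Step 15: x=[6.5792] v=[-0.8560]
Step 16: x=[6.4493] v=[-0.8663]
Step 17: x=[6.3189] v=[-0.8692]
Step 18: x=[6.1892] v=[-0.8645]
Step 19: x=[6.0614] v=[-0.8523]
Step 20: x=[5.9365] v=[-0.8328]
Step 21: x=[5.8156] v=[-0.8061]
Step 22: x=[5.6997] v=[-0.7724]
Step 23: x=[5.5899] v=[-0.7320]
Step 24: x=[5.4871] v=[-0.6853]
Step 25: x=[5.3922] v=[-0.6326]
Step 26: x=[5.3060] v=[-0.5745]
Step 27: x=[5.2293] v=[-0.5114]
Step 28: x=[5.1627] v=[-0.4439]
Step 29: x=[5.1068] v=[-0.3725]
Step 30: x=[5.0621] v=[-0.2979]
Step 31: x=[5.0290] v=[-0.2207]
Step 32: x=[5.0078] v=[-0.1416]
Step 33: x=[4.9986] v=[-0.0613]
Step 34: x=[5.0015] v=[0.0196]
First v>=0 after going negative at step 34, time=5.1000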